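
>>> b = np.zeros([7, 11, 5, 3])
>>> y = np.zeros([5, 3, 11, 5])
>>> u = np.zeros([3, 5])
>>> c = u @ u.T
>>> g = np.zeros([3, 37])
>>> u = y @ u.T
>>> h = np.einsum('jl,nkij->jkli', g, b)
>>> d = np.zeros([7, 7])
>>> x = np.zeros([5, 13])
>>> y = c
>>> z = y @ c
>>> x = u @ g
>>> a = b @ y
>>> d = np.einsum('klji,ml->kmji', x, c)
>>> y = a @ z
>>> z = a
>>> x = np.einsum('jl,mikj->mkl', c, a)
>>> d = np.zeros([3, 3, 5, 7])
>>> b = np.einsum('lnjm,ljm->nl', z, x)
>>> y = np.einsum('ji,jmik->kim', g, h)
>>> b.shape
(11, 7)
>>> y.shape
(5, 37, 11)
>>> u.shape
(5, 3, 11, 3)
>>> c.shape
(3, 3)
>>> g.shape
(3, 37)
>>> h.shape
(3, 11, 37, 5)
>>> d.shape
(3, 3, 5, 7)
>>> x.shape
(7, 5, 3)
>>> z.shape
(7, 11, 5, 3)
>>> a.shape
(7, 11, 5, 3)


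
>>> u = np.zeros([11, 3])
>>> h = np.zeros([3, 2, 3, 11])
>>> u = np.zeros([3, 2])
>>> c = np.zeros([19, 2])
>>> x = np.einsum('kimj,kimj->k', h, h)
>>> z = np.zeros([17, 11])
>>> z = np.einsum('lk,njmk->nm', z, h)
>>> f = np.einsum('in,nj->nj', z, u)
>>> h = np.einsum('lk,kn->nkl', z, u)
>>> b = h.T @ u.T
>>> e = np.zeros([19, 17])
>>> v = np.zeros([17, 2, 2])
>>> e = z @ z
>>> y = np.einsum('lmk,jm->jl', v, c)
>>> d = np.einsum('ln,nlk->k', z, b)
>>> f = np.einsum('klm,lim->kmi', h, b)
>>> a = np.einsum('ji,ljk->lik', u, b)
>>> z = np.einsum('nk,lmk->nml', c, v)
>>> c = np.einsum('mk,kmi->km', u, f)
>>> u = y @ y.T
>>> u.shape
(19, 19)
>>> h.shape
(2, 3, 3)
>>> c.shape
(2, 3)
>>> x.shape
(3,)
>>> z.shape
(19, 2, 17)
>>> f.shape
(2, 3, 3)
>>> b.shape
(3, 3, 3)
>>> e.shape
(3, 3)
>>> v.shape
(17, 2, 2)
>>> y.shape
(19, 17)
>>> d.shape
(3,)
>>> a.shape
(3, 2, 3)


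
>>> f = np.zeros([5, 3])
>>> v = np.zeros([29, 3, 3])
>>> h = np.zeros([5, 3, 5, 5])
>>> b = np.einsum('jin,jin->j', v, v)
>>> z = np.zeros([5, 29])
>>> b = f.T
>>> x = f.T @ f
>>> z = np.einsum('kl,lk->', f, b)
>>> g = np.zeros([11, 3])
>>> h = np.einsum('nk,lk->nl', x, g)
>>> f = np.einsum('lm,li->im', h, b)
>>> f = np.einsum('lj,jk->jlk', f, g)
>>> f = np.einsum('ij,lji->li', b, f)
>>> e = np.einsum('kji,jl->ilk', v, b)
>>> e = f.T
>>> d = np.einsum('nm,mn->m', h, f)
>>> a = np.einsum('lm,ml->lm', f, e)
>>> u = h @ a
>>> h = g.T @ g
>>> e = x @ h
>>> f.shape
(11, 3)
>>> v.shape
(29, 3, 3)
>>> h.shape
(3, 3)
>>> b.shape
(3, 5)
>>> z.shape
()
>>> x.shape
(3, 3)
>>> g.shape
(11, 3)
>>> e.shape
(3, 3)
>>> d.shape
(11,)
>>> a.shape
(11, 3)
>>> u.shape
(3, 3)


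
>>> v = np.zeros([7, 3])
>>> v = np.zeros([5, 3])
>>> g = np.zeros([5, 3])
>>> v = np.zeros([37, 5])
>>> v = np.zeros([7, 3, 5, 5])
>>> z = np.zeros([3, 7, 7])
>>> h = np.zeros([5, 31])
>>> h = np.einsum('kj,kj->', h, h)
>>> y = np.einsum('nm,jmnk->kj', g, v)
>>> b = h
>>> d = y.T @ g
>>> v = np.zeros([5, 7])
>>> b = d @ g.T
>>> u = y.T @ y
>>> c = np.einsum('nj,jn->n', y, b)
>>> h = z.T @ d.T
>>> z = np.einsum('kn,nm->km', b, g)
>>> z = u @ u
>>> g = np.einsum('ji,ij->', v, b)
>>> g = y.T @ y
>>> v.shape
(5, 7)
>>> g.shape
(7, 7)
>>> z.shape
(7, 7)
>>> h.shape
(7, 7, 7)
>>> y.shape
(5, 7)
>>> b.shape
(7, 5)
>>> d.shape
(7, 3)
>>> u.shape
(7, 7)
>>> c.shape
(5,)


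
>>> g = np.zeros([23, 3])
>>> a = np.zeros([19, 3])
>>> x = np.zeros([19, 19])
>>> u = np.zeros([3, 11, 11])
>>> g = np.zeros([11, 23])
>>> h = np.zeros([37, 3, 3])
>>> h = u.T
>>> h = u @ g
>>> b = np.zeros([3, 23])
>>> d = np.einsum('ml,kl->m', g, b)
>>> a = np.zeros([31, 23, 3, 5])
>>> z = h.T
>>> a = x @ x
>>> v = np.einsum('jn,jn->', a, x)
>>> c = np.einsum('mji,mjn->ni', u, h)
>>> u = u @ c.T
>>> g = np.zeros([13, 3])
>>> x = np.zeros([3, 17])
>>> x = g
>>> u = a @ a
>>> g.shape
(13, 3)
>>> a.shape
(19, 19)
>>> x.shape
(13, 3)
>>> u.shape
(19, 19)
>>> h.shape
(3, 11, 23)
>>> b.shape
(3, 23)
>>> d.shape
(11,)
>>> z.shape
(23, 11, 3)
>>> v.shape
()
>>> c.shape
(23, 11)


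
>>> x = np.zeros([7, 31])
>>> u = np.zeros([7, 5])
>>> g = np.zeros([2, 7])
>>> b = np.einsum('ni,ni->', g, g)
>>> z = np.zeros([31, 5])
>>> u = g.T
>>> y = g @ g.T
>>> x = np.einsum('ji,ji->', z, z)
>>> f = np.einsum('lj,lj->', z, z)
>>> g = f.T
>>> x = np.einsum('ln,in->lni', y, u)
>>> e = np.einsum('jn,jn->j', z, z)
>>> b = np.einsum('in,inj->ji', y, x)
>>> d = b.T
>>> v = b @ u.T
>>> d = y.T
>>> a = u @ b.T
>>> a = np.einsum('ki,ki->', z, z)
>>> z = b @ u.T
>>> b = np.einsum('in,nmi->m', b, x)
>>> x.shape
(2, 2, 7)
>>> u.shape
(7, 2)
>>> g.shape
()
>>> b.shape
(2,)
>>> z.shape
(7, 7)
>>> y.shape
(2, 2)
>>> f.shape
()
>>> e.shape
(31,)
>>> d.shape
(2, 2)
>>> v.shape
(7, 7)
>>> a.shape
()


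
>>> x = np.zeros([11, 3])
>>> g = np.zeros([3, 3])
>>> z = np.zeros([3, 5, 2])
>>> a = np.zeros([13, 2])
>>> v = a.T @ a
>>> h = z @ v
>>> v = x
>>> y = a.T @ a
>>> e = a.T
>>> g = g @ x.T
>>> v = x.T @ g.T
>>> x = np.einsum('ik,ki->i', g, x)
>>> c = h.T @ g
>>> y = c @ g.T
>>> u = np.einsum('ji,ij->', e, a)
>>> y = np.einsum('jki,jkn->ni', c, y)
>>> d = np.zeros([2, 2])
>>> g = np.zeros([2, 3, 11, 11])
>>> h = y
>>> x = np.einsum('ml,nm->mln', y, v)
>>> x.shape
(3, 11, 3)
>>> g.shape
(2, 3, 11, 11)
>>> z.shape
(3, 5, 2)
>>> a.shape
(13, 2)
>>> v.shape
(3, 3)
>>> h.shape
(3, 11)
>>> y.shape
(3, 11)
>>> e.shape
(2, 13)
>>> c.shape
(2, 5, 11)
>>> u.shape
()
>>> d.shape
(2, 2)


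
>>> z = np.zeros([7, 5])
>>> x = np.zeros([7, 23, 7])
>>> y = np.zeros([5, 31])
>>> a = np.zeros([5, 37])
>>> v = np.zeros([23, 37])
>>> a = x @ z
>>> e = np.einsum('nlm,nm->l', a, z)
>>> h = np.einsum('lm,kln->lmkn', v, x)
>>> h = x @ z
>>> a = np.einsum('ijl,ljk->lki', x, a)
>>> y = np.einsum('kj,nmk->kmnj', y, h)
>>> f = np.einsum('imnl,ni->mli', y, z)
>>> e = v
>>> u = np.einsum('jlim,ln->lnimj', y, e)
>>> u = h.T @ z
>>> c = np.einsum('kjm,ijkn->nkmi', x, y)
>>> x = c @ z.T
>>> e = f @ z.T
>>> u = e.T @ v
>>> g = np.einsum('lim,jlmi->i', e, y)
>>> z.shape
(7, 5)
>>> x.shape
(31, 7, 7, 7)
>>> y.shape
(5, 23, 7, 31)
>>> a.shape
(7, 5, 7)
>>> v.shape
(23, 37)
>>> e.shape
(23, 31, 7)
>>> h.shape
(7, 23, 5)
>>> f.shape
(23, 31, 5)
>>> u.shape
(7, 31, 37)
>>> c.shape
(31, 7, 7, 5)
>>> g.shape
(31,)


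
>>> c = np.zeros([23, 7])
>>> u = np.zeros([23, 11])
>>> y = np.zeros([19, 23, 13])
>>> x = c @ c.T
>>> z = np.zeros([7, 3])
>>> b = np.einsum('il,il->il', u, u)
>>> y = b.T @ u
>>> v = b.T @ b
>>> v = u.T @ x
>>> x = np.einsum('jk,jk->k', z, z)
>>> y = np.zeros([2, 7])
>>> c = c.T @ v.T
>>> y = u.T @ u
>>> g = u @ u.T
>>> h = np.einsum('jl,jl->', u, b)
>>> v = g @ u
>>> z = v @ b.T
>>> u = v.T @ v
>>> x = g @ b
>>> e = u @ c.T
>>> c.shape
(7, 11)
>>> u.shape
(11, 11)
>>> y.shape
(11, 11)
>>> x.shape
(23, 11)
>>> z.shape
(23, 23)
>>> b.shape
(23, 11)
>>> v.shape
(23, 11)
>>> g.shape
(23, 23)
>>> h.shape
()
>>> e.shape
(11, 7)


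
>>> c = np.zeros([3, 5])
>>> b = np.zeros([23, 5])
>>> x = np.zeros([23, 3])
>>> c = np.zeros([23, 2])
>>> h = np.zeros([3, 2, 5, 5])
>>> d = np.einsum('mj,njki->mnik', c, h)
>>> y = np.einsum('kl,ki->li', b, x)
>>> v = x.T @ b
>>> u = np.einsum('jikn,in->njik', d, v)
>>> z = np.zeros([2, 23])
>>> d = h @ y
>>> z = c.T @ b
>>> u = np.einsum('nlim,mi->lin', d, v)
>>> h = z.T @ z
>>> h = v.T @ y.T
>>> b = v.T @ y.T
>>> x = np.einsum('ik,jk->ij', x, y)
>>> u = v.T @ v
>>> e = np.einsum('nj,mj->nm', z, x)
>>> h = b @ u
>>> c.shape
(23, 2)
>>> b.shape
(5, 5)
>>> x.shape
(23, 5)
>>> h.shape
(5, 5)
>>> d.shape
(3, 2, 5, 3)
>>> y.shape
(5, 3)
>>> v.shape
(3, 5)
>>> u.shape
(5, 5)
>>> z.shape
(2, 5)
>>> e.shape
(2, 23)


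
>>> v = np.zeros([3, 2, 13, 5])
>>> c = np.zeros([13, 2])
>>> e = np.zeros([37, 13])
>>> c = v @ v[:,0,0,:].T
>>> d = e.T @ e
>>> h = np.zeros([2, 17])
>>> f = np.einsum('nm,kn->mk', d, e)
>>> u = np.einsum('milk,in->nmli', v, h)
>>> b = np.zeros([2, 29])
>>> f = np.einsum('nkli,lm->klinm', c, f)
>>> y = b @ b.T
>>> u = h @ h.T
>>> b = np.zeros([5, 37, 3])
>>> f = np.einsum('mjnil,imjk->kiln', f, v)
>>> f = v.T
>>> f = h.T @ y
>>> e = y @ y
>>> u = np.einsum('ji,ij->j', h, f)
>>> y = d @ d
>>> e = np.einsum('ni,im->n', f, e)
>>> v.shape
(3, 2, 13, 5)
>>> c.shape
(3, 2, 13, 3)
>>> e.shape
(17,)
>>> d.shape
(13, 13)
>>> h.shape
(2, 17)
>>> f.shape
(17, 2)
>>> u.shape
(2,)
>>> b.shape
(5, 37, 3)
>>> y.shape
(13, 13)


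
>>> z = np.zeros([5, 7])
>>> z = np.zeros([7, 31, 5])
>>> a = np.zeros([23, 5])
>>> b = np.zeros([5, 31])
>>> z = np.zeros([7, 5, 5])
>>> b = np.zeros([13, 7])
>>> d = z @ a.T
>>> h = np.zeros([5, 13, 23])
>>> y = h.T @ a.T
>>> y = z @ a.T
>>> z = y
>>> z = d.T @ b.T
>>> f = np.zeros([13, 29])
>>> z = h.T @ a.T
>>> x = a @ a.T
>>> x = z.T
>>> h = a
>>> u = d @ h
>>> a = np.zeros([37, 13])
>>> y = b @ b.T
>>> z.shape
(23, 13, 23)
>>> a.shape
(37, 13)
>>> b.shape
(13, 7)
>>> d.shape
(7, 5, 23)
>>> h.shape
(23, 5)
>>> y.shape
(13, 13)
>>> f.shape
(13, 29)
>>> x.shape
(23, 13, 23)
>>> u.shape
(7, 5, 5)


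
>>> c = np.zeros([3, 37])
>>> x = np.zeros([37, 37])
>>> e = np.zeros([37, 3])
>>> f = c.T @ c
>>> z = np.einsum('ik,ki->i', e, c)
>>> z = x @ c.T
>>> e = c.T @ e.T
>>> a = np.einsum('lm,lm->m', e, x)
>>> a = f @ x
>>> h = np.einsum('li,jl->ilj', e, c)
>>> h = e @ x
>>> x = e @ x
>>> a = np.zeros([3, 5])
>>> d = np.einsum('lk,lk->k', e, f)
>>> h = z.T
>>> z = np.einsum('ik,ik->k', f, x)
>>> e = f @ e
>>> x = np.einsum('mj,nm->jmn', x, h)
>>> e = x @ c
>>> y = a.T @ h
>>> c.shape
(3, 37)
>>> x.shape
(37, 37, 3)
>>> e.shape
(37, 37, 37)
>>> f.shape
(37, 37)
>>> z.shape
(37,)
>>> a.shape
(3, 5)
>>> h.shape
(3, 37)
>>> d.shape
(37,)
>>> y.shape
(5, 37)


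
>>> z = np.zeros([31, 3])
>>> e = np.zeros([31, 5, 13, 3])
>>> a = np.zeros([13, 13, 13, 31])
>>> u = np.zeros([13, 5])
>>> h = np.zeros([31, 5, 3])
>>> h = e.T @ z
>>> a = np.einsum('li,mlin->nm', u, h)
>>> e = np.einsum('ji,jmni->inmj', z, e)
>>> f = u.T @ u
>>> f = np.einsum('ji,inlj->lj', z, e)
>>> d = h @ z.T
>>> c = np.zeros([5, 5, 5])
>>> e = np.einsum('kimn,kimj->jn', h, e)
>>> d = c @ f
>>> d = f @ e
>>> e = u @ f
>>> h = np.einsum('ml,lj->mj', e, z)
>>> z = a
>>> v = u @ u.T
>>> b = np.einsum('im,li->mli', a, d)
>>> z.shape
(3, 3)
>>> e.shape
(13, 31)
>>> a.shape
(3, 3)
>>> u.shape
(13, 5)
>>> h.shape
(13, 3)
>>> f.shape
(5, 31)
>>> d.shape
(5, 3)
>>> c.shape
(5, 5, 5)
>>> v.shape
(13, 13)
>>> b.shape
(3, 5, 3)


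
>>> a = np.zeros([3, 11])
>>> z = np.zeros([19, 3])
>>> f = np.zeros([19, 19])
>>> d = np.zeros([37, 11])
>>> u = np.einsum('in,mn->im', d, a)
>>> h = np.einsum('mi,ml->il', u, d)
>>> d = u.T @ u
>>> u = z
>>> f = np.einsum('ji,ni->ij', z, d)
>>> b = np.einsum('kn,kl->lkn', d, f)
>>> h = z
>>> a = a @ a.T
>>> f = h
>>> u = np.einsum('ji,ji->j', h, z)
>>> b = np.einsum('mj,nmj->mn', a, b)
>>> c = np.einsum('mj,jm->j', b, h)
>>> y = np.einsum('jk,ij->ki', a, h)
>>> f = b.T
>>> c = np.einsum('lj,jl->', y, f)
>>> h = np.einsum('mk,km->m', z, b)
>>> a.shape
(3, 3)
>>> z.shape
(19, 3)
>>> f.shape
(19, 3)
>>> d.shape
(3, 3)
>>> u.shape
(19,)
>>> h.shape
(19,)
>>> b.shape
(3, 19)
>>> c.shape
()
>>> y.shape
(3, 19)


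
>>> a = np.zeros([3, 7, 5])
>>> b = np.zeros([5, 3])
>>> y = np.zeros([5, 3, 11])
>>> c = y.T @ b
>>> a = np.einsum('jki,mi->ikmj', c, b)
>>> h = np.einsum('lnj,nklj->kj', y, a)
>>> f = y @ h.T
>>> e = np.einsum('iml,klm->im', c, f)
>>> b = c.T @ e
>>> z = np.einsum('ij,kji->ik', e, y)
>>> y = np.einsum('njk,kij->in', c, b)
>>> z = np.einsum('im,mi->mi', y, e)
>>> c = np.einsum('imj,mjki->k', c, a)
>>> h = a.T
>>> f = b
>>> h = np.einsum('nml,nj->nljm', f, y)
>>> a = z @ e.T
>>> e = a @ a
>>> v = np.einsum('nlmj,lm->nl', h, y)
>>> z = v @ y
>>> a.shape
(11, 11)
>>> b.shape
(3, 3, 3)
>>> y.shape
(3, 11)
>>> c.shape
(5,)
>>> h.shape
(3, 3, 11, 3)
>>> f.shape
(3, 3, 3)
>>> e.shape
(11, 11)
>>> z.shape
(3, 11)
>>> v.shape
(3, 3)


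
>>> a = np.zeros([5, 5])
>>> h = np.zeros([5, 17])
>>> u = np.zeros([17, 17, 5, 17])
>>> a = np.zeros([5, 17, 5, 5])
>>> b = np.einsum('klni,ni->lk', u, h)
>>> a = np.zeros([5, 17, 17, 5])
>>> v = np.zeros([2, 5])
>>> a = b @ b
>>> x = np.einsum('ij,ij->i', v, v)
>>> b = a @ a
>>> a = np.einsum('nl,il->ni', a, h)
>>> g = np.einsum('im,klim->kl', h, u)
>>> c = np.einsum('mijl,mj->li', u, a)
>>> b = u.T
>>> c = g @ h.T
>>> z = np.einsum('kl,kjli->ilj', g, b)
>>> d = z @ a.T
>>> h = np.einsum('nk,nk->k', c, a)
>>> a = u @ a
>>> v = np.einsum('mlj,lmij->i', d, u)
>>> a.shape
(17, 17, 5, 5)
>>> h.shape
(5,)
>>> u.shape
(17, 17, 5, 17)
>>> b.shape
(17, 5, 17, 17)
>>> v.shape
(5,)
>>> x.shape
(2,)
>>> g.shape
(17, 17)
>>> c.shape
(17, 5)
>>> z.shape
(17, 17, 5)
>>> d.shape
(17, 17, 17)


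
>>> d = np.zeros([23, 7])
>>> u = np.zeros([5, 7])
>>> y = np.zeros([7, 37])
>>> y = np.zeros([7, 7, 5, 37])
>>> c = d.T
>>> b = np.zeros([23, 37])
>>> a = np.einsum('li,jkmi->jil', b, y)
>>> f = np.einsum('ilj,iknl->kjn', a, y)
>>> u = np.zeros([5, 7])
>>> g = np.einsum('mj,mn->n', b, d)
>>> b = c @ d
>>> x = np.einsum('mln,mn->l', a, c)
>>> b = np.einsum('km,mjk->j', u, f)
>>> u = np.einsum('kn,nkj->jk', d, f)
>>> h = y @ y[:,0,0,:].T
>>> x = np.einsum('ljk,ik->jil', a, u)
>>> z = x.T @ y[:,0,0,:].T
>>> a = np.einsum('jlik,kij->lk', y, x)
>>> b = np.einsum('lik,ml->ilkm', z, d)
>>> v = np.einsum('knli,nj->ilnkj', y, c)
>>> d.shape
(23, 7)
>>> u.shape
(5, 23)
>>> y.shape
(7, 7, 5, 37)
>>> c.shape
(7, 23)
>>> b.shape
(5, 7, 7, 23)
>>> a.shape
(7, 37)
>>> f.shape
(7, 23, 5)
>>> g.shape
(7,)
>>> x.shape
(37, 5, 7)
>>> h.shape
(7, 7, 5, 7)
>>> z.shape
(7, 5, 7)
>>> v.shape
(37, 5, 7, 7, 23)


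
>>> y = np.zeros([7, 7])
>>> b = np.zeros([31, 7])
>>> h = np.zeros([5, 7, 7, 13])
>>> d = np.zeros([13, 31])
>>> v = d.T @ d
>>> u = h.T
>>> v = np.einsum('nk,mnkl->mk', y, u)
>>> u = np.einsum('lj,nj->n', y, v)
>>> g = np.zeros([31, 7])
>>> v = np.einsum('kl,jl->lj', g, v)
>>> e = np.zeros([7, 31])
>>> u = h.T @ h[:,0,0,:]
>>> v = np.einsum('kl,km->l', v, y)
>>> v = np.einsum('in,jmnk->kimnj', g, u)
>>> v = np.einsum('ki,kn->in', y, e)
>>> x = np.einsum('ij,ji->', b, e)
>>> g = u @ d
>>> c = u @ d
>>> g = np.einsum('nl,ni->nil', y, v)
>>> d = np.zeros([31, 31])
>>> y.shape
(7, 7)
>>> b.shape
(31, 7)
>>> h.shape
(5, 7, 7, 13)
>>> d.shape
(31, 31)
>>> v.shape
(7, 31)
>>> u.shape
(13, 7, 7, 13)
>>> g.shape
(7, 31, 7)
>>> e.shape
(7, 31)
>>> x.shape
()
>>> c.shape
(13, 7, 7, 31)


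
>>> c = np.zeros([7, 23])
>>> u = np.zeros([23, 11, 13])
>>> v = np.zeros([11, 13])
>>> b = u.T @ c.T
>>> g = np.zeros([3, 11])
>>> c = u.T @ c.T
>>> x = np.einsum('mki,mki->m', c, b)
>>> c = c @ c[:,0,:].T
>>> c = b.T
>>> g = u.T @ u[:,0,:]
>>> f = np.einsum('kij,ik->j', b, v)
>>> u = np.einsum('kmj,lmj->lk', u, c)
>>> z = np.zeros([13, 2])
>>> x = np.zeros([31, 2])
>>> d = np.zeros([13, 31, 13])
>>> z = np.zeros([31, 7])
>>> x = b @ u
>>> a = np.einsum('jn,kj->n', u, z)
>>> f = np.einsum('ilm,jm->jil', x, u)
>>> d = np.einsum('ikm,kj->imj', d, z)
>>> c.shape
(7, 11, 13)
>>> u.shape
(7, 23)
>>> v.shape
(11, 13)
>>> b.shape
(13, 11, 7)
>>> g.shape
(13, 11, 13)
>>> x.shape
(13, 11, 23)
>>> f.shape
(7, 13, 11)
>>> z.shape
(31, 7)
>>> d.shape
(13, 13, 7)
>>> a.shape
(23,)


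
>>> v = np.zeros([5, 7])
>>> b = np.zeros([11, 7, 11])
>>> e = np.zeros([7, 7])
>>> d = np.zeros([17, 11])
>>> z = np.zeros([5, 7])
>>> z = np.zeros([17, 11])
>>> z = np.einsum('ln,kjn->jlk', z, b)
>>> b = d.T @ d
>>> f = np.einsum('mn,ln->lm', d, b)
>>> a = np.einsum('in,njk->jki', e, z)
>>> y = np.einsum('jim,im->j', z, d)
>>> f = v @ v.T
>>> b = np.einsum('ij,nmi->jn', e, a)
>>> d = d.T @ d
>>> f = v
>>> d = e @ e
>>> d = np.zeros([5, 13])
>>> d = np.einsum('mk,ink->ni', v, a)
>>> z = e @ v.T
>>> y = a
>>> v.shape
(5, 7)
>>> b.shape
(7, 17)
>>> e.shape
(7, 7)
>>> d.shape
(11, 17)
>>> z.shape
(7, 5)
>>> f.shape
(5, 7)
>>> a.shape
(17, 11, 7)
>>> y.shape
(17, 11, 7)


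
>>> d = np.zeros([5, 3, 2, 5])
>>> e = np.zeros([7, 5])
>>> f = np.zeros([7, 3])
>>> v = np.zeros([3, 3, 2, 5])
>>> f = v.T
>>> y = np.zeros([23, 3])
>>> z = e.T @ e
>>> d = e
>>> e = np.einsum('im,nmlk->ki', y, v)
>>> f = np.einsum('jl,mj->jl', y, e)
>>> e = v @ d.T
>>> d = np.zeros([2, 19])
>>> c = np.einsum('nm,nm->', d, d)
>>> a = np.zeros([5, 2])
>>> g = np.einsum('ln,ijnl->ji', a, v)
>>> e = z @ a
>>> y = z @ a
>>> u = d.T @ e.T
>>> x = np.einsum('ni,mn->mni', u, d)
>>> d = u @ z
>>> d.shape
(19, 5)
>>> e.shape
(5, 2)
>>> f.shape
(23, 3)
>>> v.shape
(3, 3, 2, 5)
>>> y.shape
(5, 2)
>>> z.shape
(5, 5)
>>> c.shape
()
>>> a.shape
(5, 2)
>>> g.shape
(3, 3)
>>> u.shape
(19, 5)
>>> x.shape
(2, 19, 5)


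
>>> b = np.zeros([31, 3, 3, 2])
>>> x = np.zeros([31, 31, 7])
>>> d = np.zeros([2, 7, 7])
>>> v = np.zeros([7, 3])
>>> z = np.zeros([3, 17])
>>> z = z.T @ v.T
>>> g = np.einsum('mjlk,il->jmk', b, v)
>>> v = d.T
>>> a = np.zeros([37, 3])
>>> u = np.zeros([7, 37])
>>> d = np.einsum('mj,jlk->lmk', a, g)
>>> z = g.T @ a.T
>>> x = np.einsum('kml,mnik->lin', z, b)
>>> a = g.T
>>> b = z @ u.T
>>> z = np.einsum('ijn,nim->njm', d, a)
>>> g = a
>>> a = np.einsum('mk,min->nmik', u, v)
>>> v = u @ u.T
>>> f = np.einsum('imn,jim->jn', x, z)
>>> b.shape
(2, 31, 7)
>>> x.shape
(37, 3, 3)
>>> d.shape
(31, 37, 2)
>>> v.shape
(7, 7)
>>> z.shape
(2, 37, 3)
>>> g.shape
(2, 31, 3)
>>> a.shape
(2, 7, 7, 37)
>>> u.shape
(7, 37)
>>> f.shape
(2, 3)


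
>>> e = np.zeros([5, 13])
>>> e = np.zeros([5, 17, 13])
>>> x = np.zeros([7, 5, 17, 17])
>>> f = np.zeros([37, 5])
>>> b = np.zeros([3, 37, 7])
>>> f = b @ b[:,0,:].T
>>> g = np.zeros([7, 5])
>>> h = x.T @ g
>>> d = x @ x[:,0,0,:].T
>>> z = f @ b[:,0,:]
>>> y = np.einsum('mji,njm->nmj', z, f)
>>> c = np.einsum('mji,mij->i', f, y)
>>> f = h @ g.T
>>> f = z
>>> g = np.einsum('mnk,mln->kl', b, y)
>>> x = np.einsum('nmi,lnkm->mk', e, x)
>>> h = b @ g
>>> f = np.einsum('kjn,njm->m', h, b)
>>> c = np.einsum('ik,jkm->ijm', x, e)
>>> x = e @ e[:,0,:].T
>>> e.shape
(5, 17, 13)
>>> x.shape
(5, 17, 5)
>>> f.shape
(7,)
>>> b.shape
(3, 37, 7)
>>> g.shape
(7, 3)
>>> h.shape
(3, 37, 3)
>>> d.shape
(7, 5, 17, 7)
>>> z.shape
(3, 37, 7)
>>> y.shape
(3, 3, 37)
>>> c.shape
(17, 5, 13)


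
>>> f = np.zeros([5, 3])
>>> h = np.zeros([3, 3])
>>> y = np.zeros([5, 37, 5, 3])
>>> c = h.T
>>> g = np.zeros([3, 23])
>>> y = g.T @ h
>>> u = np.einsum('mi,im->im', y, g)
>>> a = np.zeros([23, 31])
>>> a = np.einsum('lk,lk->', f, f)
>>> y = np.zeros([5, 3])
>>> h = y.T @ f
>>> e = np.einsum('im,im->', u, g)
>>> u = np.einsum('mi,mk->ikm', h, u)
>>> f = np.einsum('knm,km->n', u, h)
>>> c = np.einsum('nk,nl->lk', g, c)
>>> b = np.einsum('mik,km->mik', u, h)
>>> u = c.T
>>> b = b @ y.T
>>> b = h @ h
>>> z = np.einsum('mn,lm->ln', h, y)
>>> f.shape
(23,)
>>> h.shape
(3, 3)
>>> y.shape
(5, 3)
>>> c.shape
(3, 23)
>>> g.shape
(3, 23)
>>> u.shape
(23, 3)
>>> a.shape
()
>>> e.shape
()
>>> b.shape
(3, 3)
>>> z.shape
(5, 3)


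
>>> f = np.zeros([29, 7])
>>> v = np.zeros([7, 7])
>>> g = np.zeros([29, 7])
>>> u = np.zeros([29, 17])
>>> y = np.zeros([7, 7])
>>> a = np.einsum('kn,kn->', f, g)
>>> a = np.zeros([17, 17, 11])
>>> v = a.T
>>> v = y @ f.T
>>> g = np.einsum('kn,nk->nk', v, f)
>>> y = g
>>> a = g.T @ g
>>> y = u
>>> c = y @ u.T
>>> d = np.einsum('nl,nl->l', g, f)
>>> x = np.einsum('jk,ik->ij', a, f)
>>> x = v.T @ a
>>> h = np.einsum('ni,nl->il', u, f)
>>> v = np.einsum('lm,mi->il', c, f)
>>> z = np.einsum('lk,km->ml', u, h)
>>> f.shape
(29, 7)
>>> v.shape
(7, 29)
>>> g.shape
(29, 7)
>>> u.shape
(29, 17)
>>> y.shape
(29, 17)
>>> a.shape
(7, 7)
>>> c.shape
(29, 29)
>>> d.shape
(7,)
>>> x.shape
(29, 7)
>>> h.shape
(17, 7)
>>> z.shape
(7, 29)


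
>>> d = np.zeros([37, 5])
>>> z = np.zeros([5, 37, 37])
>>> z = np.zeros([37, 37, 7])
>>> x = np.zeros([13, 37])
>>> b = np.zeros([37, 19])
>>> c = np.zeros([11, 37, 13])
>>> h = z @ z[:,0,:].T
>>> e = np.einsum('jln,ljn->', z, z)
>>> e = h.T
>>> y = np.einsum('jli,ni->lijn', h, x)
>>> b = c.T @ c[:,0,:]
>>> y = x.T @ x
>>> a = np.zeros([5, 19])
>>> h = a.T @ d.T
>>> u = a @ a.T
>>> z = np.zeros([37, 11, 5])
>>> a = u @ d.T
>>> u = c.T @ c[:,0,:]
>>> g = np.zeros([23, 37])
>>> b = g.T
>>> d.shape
(37, 5)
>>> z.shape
(37, 11, 5)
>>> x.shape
(13, 37)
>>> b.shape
(37, 23)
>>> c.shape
(11, 37, 13)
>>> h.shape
(19, 37)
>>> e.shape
(37, 37, 37)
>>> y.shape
(37, 37)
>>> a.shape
(5, 37)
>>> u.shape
(13, 37, 13)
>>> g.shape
(23, 37)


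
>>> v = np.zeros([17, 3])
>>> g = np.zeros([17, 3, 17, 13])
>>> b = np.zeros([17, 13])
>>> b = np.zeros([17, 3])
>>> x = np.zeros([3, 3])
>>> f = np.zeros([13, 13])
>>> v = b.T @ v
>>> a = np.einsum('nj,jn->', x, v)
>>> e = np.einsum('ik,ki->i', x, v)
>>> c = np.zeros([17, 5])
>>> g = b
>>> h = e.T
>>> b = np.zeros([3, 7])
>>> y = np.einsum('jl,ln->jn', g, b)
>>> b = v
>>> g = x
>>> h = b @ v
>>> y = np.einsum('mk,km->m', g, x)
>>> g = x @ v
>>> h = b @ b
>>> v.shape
(3, 3)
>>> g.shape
(3, 3)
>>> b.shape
(3, 3)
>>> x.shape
(3, 3)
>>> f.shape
(13, 13)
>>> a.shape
()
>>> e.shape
(3,)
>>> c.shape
(17, 5)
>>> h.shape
(3, 3)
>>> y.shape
(3,)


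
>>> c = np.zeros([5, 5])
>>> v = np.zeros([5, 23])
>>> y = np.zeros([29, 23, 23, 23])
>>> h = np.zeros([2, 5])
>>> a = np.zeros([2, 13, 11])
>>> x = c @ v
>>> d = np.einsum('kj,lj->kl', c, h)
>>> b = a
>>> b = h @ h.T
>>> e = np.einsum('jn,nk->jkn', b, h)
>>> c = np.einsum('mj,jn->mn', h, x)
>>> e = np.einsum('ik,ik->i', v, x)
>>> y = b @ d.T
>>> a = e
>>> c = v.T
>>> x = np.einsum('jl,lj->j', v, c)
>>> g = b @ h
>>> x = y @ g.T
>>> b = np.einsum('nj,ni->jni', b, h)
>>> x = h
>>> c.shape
(23, 5)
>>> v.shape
(5, 23)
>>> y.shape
(2, 5)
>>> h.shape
(2, 5)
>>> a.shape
(5,)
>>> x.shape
(2, 5)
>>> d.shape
(5, 2)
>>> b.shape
(2, 2, 5)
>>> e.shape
(5,)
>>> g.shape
(2, 5)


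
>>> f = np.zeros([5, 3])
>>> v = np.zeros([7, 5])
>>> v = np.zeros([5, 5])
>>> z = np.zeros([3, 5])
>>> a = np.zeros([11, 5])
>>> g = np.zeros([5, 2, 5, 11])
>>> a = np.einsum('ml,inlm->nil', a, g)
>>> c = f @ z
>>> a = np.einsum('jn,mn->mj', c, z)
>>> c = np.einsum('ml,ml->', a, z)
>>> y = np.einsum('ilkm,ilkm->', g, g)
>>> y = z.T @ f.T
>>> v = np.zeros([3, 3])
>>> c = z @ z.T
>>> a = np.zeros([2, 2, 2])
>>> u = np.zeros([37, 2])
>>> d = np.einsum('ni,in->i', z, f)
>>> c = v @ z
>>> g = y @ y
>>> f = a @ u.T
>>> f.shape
(2, 2, 37)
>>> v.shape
(3, 3)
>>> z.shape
(3, 5)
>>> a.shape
(2, 2, 2)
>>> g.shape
(5, 5)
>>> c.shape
(3, 5)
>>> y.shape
(5, 5)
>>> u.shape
(37, 2)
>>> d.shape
(5,)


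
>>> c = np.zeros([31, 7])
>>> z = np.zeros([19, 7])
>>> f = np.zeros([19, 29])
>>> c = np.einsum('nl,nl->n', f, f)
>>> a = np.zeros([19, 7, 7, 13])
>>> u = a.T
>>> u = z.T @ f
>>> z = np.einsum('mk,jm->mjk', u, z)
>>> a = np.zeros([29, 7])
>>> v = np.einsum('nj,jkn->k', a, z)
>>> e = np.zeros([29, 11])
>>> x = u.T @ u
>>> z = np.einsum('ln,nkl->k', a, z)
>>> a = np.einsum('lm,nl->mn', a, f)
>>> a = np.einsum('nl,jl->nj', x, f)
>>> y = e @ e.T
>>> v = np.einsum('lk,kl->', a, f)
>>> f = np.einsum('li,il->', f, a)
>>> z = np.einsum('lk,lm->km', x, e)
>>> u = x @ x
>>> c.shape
(19,)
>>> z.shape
(29, 11)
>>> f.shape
()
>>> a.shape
(29, 19)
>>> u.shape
(29, 29)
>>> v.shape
()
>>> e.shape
(29, 11)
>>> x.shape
(29, 29)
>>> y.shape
(29, 29)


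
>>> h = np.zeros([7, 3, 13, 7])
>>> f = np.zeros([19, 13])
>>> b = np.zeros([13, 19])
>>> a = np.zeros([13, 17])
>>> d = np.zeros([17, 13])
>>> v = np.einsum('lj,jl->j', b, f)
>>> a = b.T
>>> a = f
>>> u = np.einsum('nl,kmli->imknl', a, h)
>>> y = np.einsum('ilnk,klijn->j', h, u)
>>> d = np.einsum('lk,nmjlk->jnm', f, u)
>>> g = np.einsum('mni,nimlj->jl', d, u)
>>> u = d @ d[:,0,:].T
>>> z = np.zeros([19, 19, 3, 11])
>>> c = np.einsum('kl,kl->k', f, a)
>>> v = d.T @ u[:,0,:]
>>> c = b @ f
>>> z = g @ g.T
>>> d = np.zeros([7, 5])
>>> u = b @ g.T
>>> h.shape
(7, 3, 13, 7)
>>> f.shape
(19, 13)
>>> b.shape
(13, 19)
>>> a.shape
(19, 13)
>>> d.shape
(7, 5)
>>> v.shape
(3, 7, 7)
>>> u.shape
(13, 13)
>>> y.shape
(19,)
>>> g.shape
(13, 19)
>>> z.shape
(13, 13)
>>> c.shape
(13, 13)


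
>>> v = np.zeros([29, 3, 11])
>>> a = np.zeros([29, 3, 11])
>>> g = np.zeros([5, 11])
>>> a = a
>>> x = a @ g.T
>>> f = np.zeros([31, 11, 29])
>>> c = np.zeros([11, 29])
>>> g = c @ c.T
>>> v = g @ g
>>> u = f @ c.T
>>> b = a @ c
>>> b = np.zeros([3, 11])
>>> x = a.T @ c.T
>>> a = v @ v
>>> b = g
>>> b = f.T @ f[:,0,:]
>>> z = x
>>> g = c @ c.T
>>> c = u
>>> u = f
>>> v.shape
(11, 11)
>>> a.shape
(11, 11)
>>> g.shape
(11, 11)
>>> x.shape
(11, 3, 11)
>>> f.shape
(31, 11, 29)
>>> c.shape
(31, 11, 11)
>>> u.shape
(31, 11, 29)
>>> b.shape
(29, 11, 29)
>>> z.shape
(11, 3, 11)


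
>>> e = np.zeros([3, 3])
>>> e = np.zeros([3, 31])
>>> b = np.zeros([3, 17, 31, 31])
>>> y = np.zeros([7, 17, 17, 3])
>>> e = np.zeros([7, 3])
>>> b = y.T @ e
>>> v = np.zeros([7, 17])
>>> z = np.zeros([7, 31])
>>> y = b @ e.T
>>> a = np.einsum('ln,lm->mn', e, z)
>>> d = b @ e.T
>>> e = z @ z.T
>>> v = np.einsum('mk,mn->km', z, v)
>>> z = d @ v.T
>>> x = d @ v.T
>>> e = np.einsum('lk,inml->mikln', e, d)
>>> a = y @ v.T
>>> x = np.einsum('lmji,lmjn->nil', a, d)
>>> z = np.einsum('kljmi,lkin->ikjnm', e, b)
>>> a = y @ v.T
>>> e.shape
(17, 3, 7, 7, 17)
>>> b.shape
(3, 17, 17, 3)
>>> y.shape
(3, 17, 17, 7)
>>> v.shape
(31, 7)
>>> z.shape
(17, 17, 7, 3, 7)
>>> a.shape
(3, 17, 17, 31)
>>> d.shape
(3, 17, 17, 7)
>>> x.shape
(7, 31, 3)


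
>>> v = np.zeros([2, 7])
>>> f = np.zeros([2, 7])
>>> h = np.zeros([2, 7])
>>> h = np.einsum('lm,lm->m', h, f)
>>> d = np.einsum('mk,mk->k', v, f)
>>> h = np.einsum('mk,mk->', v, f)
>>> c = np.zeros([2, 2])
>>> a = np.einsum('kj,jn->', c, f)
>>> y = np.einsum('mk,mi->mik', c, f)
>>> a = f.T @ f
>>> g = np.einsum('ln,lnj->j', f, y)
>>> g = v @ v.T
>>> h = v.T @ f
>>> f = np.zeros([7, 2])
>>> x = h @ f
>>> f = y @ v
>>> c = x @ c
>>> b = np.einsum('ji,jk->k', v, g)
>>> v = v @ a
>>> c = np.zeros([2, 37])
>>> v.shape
(2, 7)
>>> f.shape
(2, 7, 7)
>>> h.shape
(7, 7)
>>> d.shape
(7,)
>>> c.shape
(2, 37)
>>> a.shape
(7, 7)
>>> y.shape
(2, 7, 2)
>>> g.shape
(2, 2)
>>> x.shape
(7, 2)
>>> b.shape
(2,)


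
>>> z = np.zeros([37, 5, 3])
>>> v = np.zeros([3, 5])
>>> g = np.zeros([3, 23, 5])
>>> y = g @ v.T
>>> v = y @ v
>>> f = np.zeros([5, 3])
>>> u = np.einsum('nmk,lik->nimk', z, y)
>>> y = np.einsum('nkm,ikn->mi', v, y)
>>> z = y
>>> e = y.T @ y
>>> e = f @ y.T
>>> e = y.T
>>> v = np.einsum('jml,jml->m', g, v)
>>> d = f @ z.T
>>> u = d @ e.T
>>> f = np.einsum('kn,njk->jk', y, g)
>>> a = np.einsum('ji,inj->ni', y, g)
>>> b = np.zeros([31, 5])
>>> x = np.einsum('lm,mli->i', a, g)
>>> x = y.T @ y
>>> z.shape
(5, 3)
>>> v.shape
(23,)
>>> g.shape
(3, 23, 5)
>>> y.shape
(5, 3)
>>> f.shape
(23, 5)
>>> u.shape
(5, 3)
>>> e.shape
(3, 5)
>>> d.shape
(5, 5)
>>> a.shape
(23, 3)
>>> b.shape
(31, 5)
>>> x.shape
(3, 3)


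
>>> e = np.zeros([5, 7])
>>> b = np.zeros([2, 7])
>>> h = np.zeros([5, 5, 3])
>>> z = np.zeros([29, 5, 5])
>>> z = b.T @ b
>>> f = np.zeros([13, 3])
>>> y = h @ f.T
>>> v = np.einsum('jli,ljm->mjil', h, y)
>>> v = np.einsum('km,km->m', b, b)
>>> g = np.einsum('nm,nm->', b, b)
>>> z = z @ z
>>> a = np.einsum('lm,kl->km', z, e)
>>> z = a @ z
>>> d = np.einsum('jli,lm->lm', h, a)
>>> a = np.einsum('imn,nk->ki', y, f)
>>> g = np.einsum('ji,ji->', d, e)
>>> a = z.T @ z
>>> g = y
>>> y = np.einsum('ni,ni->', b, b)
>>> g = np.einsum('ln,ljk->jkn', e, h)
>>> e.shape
(5, 7)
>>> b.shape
(2, 7)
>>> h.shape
(5, 5, 3)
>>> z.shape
(5, 7)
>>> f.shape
(13, 3)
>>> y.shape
()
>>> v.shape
(7,)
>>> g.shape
(5, 3, 7)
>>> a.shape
(7, 7)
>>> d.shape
(5, 7)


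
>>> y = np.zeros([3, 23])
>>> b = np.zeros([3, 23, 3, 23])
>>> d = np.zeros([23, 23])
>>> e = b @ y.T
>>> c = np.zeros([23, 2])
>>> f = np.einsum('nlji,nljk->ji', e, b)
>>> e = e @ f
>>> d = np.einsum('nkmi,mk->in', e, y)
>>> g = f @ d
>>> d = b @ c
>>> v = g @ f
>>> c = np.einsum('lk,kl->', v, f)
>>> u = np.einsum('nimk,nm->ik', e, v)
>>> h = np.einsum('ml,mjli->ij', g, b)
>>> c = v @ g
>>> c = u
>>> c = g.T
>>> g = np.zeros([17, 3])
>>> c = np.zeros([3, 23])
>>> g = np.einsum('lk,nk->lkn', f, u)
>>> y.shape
(3, 23)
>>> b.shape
(3, 23, 3, 23)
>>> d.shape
(3, 23, 3, 2)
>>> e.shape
(3, 23, 3, 3)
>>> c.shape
(3, 23)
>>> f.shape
(3, 3)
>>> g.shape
(3, 3, 23)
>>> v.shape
(3, 3)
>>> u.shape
(23, 3)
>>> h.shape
(23, 23)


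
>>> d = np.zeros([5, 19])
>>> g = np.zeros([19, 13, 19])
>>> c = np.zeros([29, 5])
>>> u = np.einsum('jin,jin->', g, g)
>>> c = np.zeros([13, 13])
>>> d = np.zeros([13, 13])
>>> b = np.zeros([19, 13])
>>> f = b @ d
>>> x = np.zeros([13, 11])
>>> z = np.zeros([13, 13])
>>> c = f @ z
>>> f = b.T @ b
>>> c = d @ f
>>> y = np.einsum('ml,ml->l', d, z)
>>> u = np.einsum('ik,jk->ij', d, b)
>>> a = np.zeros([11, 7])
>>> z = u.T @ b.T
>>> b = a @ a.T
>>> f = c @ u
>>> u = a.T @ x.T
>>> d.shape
(13, 13)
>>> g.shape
(19, 13, 19)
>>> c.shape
(13, 13)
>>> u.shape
(7, 13)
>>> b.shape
(11, 11)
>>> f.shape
(13, 19)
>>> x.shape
(13, 11)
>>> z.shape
(19, 19)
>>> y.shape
(13,)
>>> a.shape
(11, 7)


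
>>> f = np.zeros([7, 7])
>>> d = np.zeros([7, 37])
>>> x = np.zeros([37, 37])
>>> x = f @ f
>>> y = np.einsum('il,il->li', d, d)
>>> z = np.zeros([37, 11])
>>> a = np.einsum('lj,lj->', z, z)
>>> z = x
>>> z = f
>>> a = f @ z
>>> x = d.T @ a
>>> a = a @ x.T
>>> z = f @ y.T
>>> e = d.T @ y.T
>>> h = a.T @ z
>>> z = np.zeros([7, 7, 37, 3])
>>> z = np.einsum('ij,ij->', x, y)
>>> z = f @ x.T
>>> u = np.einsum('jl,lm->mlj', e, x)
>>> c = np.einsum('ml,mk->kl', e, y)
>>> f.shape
(7, 7)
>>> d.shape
(7, 37)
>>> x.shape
(37, 7)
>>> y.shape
(37, 7)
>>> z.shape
(7, 37)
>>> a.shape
(7, 37)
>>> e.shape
(37, 37)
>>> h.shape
(37, 37)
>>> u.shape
(7, 37, 37)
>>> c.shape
(7, 37)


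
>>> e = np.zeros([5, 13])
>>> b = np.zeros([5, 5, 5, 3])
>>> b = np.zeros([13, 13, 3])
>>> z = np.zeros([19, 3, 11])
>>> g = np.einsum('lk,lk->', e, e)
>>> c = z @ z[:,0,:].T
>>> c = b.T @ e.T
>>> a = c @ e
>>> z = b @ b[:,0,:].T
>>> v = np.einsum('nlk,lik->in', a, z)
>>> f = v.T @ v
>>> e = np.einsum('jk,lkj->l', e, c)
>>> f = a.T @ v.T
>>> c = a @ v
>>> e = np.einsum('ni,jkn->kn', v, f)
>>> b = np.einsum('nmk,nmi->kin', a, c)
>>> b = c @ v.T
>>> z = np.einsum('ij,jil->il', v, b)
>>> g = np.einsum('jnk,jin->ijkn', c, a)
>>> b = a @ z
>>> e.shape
(13, 13)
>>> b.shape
(3, 13, 13)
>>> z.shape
(13, 13)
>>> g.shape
(13, 3, 3, 13)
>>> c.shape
(3, 13, 3)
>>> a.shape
(3, 13, 13)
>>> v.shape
(13, 3)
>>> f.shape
(13, 13, 13)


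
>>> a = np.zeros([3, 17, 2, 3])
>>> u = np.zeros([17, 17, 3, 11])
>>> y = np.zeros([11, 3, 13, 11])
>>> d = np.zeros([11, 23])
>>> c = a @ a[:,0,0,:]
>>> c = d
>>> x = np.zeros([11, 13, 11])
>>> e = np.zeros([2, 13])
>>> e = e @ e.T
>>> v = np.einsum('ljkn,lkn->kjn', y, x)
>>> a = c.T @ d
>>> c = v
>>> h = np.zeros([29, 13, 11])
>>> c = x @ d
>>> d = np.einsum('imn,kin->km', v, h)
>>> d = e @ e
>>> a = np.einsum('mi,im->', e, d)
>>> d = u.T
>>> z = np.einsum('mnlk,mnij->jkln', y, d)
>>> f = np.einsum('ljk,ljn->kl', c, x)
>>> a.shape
()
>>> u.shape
(17, 17, 3, 11)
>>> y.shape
(11, 3, 13, 11)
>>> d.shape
(11, 3, 17, 17)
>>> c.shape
(11, 13, 23)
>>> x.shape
(11, 13, 11)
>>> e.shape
(2, 2)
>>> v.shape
(13, 3, 11)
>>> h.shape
(29, 13, 11)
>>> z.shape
(17, 11, 13, 3)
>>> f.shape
(23, 11)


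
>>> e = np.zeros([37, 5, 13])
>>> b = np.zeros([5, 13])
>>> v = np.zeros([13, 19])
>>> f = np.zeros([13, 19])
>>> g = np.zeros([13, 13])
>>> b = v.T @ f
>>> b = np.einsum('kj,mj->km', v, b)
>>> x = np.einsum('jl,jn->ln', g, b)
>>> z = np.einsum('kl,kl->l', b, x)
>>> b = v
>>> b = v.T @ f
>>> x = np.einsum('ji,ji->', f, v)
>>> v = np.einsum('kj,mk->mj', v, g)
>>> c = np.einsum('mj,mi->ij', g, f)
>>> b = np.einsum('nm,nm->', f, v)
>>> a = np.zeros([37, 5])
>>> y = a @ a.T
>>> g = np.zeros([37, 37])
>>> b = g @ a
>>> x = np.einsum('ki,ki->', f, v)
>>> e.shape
(37, 5, 13)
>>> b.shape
(37, 5)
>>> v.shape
(13, 19)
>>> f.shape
(13, 19)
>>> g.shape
(37, 37)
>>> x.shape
()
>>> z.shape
(19,)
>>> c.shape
(19, 13)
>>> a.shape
(37, 5)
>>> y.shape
(37, 37)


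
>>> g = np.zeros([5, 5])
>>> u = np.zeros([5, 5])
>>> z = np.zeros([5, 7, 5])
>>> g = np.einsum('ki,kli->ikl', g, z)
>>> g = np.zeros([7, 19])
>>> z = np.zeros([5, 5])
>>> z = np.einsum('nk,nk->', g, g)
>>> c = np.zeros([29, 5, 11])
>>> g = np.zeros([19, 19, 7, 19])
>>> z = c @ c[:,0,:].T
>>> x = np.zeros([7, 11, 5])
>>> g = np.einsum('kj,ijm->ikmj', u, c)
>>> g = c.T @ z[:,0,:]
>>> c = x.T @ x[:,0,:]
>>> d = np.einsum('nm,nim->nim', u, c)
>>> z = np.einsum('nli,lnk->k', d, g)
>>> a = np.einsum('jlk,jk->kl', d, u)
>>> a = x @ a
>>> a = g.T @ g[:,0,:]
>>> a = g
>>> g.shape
(11, 5, 29)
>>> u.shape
(5, 5)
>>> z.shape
(29,)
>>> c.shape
(5, 11, 5)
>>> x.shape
(7, 11, 5)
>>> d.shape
(5, 11, 5)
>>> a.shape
(11, 5, 29)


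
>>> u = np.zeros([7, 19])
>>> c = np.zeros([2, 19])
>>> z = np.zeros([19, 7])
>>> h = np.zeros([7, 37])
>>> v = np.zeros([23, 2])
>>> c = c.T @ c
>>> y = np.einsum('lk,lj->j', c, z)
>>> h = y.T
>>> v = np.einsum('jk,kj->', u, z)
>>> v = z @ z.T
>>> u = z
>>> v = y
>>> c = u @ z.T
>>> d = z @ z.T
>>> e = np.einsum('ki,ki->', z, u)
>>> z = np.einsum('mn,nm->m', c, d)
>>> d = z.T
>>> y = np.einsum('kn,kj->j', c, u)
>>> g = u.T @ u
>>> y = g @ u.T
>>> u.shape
(19, 7)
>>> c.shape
(19, 19)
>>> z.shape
(19,)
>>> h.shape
(7,)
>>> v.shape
(7,)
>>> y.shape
(7, 19)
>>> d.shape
(19,)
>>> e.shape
()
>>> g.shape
(7, 7)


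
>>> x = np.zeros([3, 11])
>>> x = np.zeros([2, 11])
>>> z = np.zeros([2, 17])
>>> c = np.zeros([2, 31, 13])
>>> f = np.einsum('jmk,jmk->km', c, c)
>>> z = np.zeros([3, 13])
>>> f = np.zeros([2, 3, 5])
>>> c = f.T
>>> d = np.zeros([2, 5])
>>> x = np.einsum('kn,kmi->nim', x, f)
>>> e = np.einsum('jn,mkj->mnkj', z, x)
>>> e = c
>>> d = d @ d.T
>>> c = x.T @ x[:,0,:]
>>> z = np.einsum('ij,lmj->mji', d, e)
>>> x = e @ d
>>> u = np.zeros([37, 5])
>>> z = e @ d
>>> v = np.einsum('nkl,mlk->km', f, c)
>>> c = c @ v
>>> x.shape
(5, 3, 2)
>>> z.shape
(5, 3, 2)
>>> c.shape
(3, 5, 3)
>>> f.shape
(2, 3, 5)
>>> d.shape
(2, 2)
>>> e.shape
(5, 3, 2)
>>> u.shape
(37, 5)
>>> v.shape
(3, 3)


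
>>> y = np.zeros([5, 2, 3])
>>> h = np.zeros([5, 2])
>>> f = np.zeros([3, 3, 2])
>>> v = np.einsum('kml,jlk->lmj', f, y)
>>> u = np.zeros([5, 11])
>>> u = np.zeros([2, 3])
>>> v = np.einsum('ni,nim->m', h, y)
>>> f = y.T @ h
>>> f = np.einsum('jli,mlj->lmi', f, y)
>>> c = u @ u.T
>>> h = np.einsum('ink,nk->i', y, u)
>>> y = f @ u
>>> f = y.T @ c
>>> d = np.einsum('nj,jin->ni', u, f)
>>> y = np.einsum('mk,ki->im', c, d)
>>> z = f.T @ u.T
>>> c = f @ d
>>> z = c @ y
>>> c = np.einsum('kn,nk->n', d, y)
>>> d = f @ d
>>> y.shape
(5, 2)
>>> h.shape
(5,)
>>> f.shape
(3, 5, 2)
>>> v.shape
(3,)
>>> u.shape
(2, 3)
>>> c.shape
(5,)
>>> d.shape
(3, 5, 5)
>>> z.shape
(3, 5, 2)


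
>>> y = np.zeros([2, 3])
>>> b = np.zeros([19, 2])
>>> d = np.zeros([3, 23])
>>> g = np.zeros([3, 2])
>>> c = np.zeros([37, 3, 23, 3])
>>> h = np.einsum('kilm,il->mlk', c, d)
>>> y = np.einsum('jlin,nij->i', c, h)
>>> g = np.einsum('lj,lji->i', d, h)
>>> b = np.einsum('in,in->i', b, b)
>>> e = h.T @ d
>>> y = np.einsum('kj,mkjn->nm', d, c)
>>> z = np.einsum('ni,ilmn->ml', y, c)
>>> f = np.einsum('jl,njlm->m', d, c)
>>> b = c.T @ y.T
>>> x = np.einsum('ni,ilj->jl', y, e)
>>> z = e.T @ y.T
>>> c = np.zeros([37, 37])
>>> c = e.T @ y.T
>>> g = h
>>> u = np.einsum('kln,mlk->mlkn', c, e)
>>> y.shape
(3, 37)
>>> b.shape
(3, 23, 3, 3)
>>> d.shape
(3, 23)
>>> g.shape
(3, 23, 37)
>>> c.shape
(23, 23, 3)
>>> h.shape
(3, 23, 37)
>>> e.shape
(37, 23, 23)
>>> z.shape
(23, 23, 3)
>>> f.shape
(3,)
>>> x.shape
(23, 23)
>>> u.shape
(37, 23, 23, 3)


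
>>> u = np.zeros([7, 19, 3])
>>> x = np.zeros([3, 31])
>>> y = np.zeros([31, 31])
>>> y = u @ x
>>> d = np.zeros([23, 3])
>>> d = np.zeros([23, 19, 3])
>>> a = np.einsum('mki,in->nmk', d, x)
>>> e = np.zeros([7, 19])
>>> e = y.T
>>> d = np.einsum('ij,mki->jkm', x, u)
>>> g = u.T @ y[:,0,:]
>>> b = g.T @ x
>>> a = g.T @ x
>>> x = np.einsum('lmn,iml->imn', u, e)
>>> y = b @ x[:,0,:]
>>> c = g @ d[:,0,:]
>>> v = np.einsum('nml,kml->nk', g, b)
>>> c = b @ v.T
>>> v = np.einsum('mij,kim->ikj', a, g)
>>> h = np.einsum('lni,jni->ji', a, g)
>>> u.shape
(7, 19, 3)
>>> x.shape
(31, 19, 3)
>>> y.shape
(31, 19, 3)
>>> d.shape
(31, 19, 7)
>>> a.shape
(31, 19, 31)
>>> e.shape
(31, 19, 7)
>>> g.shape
(3, 19, 31)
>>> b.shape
(31, 19, 31)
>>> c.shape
(31, 19, 3)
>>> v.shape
(19, 3, 31)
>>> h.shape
(3, 31)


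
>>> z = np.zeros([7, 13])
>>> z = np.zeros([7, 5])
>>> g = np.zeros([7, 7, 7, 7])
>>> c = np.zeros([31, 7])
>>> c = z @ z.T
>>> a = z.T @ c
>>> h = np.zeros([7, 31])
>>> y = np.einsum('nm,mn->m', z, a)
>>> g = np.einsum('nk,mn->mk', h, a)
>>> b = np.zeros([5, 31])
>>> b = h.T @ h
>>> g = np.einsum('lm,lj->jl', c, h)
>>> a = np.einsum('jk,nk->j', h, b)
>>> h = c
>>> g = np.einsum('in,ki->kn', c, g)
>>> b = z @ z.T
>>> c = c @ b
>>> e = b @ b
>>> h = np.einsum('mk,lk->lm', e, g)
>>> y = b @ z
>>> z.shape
(7, 5)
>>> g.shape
(31, 7)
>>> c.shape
(7, 7)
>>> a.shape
(7,)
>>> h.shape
(31, 7)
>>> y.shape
(7, 5)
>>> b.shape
(7, 7)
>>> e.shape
(7, 7)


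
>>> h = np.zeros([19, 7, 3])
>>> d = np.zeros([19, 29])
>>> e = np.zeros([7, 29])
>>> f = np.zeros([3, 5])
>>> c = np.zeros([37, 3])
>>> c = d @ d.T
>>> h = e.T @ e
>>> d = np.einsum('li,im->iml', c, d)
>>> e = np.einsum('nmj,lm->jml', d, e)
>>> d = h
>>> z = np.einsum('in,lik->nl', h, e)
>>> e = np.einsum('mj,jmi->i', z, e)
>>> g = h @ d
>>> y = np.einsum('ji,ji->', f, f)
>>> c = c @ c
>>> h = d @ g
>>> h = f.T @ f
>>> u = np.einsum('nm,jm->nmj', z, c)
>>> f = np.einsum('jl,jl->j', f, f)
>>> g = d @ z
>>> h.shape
(5, 5)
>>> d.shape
(29, 29)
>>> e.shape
(7,)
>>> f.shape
(3,)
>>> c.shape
(19, 19)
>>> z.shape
(29, 19)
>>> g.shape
(29, 19)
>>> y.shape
()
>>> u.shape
(29, 19, 19)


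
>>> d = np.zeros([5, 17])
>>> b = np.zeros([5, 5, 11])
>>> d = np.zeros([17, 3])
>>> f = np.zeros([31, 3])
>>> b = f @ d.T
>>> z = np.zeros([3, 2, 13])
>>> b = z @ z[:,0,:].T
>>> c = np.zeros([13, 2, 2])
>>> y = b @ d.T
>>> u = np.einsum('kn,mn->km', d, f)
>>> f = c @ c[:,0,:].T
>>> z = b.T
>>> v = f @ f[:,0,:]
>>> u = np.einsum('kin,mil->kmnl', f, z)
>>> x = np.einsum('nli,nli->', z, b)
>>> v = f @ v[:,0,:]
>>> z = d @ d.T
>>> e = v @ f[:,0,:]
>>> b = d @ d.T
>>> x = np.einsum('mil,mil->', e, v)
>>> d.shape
(17, 3)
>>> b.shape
(17, 17)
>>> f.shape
(13, 2, 13)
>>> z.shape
(17, 17)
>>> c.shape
(13, 2, 2)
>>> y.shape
(3, 2, 17)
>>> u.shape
(13, 3, 13, 3)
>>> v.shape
(13, 2, 13)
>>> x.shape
()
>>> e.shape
(13, 2, 13)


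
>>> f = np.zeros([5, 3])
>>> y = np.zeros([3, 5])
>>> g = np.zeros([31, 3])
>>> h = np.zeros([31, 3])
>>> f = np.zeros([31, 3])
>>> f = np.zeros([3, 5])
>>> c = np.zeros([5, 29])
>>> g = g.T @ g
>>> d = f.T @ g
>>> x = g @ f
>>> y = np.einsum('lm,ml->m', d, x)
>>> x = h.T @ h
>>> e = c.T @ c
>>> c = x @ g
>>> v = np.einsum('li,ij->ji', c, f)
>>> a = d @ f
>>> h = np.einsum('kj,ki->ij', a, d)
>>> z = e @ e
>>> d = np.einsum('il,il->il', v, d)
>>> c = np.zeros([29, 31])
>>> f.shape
(3, 5)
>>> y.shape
(3,)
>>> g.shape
(3, 3)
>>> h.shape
(3, 5)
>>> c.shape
(29, 31)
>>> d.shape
(5, 3)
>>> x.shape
(3, 3)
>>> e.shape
(29, 29)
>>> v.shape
(5, 3)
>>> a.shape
(5, 5)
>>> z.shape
(29, 29)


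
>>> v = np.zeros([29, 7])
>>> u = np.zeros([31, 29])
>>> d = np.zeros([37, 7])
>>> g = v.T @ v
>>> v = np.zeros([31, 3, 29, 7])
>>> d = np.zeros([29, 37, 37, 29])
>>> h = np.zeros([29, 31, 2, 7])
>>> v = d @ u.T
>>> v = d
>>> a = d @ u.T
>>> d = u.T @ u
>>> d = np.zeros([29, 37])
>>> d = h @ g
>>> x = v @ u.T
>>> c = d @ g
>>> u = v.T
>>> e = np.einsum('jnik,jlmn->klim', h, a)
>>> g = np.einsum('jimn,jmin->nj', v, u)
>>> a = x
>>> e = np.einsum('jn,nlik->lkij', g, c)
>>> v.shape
(29, 37, 37, 29)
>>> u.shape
(29, 37, 37, 29)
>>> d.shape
(29, 31, 2, 7)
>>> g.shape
(29, 29)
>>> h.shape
(29, 31, 2, 7)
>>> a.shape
(29, 37, 37, 31)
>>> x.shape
(29, 37, 37, 31)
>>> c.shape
(29, 31, 2, 7)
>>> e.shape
(31, 7, 2, 29)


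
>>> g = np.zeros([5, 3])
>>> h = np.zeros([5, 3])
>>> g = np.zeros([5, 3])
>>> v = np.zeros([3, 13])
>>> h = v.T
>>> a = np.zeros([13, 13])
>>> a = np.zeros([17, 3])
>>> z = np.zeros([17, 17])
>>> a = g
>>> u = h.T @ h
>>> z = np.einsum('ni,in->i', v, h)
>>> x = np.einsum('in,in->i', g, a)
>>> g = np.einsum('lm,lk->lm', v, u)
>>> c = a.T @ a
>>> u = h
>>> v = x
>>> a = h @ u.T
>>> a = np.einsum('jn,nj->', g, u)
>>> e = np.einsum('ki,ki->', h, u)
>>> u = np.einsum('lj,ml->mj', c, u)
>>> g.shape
(3, 13)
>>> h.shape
(13, 3)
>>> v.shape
(5,)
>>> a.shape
()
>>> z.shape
(13,)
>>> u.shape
(13, 3)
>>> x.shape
(5,)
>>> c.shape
(3, 3)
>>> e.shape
()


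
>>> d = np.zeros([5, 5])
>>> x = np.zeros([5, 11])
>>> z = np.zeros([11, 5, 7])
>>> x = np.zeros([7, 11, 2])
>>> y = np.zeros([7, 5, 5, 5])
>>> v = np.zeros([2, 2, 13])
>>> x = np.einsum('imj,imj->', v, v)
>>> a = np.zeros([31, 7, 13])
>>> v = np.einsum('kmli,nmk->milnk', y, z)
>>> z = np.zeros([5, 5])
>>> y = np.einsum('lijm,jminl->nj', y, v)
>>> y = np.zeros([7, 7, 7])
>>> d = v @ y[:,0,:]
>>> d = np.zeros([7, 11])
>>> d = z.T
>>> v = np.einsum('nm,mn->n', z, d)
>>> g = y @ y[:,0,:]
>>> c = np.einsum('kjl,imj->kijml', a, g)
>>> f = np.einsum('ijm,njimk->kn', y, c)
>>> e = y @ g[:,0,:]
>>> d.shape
(5, 5)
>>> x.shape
()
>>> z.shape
(5, 5)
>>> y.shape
(7, 7, 7)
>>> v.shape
(5,)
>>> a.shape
(31, 7, 13)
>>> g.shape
(7, 7, 7)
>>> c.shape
(31, 7, 7, 7, 13)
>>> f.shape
(13, 31)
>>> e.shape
(7, 7, 7)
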